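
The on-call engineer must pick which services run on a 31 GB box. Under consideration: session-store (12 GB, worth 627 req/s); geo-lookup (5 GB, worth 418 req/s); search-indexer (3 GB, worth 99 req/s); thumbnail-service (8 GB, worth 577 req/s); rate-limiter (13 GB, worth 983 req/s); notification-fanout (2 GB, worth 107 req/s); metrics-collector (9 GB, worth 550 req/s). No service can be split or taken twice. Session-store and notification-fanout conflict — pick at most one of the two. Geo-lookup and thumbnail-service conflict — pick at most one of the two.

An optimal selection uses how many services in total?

3

The maximum throughput within 31 GB is 2110.
One optimal bundle: thumbnail-service + rate-limiter + metrics-collector (30 GB).
Any selection reaching 2110 contains exactly 3 services.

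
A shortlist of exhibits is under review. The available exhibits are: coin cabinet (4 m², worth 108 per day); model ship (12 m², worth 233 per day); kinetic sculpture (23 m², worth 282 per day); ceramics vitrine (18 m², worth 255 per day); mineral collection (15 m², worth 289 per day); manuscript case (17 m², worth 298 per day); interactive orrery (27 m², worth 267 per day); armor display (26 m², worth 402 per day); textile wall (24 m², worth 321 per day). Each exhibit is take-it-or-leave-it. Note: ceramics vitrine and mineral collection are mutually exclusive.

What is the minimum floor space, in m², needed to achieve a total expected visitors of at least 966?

Need the lightest bundle worth ≥ 966.
coin cabinet + model ship + mineral collection + armor display reaches 1032 using 57 m².
Below 57 m² the best achievable stays under 966.

57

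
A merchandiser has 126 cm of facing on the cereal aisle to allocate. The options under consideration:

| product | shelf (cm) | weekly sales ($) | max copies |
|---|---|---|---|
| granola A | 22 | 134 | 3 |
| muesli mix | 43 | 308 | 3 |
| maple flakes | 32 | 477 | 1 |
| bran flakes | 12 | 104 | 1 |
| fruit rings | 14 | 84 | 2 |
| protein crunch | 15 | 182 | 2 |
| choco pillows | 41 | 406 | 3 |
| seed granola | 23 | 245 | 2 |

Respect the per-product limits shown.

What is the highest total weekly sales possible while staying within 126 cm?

1492

Taking the top-ratio products first gives maple flakes + bran flakes + 2×protein crunch + 2×seed granola for 1435 (120 cm).
Dropping bran flakes and seed granola frees 35 cm; slotting in choco pillows (41 cm) lifts the total to 1492 at 126 cm.
Every other selection either busts 126 cm or exceeds an availability limit or fails to beat 1492.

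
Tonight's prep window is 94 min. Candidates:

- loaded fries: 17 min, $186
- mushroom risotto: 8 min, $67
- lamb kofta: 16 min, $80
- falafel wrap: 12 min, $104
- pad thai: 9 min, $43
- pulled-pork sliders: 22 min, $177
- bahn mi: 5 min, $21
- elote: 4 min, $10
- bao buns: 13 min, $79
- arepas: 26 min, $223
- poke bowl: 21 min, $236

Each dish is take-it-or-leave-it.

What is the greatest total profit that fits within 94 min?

889

Filling by ratio: loaded fries + mushroom risotto + falafel wrap + pad thai + arepas + poke bowl for 859, with 1 min left unused.
Replace falafel wrap and pad thai with pulled-pork sliders: the trade gains 30 net, giving 889 at 94 min.
Next best is loaded fries + mushroom risotto + falafel wrap + pad thai + arepas + poke bowl at 859 (93 min) — short by 30.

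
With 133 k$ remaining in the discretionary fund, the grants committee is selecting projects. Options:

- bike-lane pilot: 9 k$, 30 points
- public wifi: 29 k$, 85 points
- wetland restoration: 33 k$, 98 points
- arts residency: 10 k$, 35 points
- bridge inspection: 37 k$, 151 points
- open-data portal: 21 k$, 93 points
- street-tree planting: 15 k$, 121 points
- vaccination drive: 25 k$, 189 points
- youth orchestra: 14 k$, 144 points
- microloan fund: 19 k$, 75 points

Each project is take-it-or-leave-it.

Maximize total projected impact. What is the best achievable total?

773

Density check — youth orchestra 10.29, street-tree planting 8.07, vaccination drive 7.56 are the best per k$.
Best packing: bridge inspection + open-data portal + street-tree planting + vaccination drive + youth orchestra + microloan fund — 131 k$, 773 total.
Runner-up bike-lane pilot + arts residency + bridge inspection + open-data portal + street-tree planting + vaccination drive + youth orchestra tops out at 763.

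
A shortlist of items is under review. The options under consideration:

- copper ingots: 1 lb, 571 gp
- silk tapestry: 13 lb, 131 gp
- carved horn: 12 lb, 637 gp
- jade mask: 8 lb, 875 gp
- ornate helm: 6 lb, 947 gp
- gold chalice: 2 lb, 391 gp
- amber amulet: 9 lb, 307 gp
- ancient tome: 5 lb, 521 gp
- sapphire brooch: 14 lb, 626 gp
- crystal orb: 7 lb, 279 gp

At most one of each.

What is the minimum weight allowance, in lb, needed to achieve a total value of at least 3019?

Minimise lb subject to total value ≥ 3019.
copper ingots + jade mask + ornate helm + gold chalice + ancient tome reaches 3305 using 22 lb.
Any bundle with less than 22 lb falls short of 3019.

22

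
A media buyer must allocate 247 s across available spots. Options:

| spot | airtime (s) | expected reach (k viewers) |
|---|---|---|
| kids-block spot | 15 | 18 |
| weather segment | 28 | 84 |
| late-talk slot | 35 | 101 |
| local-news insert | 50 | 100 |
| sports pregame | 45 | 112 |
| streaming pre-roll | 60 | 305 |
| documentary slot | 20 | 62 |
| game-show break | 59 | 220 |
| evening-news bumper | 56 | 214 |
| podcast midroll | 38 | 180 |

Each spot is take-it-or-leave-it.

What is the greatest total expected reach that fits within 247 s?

By expected reach per s: streaming pre-roll 5.08, podcast midroll 4.74, evening-news bumper 3.82 lead.
Greedy by ratio would take streaming pre-roll + documentary slot + game-show break + evening-news bumper + podcast midroll: 233 s used, total 981.
Dropping documentary slot frees 20 s; slotting in weather segment (28 s) lifts the total to 1003 at 241 s.
Every other selection either busts 247 s or fails to beat 1003.

1003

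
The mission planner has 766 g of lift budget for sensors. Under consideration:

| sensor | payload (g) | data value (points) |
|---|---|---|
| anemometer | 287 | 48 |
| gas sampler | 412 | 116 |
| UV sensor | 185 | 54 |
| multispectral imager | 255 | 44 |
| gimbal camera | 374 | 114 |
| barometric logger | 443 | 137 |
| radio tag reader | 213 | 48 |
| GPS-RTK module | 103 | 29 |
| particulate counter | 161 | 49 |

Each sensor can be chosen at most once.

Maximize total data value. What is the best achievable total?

220

Taking the top-ratio sensors first gives barometric logger + GPS-RTK module + particulate counter for 215 (707 g).
Replace particulate counter with UV sensor: the trade gains 5 net, giving 220 at 731 g.
The closest alternative, gas sampler + UV sensor + particulate counter, reaches only 219.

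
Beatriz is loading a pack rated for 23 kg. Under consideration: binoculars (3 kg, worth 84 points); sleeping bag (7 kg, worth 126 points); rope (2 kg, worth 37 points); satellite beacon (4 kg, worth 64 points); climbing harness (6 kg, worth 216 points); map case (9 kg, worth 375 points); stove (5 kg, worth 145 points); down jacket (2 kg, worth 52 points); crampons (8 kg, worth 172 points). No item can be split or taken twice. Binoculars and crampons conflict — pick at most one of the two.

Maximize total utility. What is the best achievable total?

By utility per kg: map case 41.67, climbing harness 36.00, stove 29.00, binoculars 28.00 lead.
Taking binoculars + climbing harness + map case + stove: 23 kg used, 820 in utility.
An exhaustive check of the 512 subsets confirms 820.

820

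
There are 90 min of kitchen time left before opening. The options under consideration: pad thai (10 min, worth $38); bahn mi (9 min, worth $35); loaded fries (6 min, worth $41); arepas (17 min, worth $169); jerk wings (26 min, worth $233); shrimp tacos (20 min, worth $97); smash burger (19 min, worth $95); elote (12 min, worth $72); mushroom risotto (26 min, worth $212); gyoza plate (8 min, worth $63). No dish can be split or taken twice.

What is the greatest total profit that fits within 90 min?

Greedy by ratio would take loaded fries + arepas + jerk wings + mushroom risotto + gyoza plate: 83 min used, total 718.
Dropping loaded fries frees 6 min; slotting in elote (12 min) lifts the total to 749 at 89 min.

749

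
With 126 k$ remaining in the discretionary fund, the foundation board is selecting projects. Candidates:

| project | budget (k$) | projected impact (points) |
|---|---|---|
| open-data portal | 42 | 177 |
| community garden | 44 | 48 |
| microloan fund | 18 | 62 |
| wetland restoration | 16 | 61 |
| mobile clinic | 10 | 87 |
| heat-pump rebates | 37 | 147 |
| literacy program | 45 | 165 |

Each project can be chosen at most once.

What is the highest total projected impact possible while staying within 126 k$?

Ranking by ratio (projected impact/k$): mobile clinic 8.70, open-data portal 4.21, heat-pump rebates 3.97, wetland restoration 3.81.
The ratio ordering already packs tightly: open-data portal + microloan fund + wetland restoration + mobile clinic + heat-pump rebates, 123 k$, 534.
That's the maximum — no swap from here does better than 534.

534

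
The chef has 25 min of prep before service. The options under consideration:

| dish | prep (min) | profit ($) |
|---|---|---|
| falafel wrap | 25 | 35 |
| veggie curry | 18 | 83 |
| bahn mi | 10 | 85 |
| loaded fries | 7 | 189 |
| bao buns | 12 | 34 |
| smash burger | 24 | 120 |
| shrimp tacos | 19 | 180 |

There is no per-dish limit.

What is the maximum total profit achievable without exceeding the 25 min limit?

Density check — loaded fries 27.00, shrimp tacos 9.47, bahn mi 8.50, smash burger 5.00 are the best per min.
The ratio ordering already packs tightly: 3×loaded fries, 21 min, 567.
Every other selection either busts 25 min or fails to beat 567.

567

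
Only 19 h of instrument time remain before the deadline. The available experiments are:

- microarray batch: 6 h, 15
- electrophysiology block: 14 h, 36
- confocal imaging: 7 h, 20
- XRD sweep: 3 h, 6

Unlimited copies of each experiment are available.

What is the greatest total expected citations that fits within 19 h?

50

Filling by ratio: 2×confocal imaging + XRD sweep for 46, with 2 h left unused.
Replace confocal imaging and XRD sweep with 2×microarray batch: the trade gains 4 net, giving 50 at 19 h.
That's the maximum — no swap from here does better than 50.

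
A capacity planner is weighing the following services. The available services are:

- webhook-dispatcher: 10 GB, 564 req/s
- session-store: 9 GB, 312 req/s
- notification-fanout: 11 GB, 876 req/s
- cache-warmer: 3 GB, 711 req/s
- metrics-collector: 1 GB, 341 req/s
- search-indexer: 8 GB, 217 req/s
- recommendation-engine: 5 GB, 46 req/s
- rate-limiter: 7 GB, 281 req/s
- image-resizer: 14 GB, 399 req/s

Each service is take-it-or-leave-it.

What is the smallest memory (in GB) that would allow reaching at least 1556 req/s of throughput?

14

Minimise GB subject to total throughput ≥ 1556.
Taking notification-fanout + cache-warmer gives 1587 (≥ 1556) for 14 GB.
Below 14 GB the best achievable stays under 1556.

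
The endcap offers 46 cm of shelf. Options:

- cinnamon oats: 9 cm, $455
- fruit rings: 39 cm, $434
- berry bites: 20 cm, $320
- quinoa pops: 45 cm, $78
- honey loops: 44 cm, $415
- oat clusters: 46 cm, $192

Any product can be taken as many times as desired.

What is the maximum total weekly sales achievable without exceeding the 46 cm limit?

2275

By weekly sales per cm: cinnamon oats 50.56, berry bites 16.00, fruit rings 11.13 lead.
The ratio ordering already packs tightly: 5×cinnamon oats, 45 cm, 2275.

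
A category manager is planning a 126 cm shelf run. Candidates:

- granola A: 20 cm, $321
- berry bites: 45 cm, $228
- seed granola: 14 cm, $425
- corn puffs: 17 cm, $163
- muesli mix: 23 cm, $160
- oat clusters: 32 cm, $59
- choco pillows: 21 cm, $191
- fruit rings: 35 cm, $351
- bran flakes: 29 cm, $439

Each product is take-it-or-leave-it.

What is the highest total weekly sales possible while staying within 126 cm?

1727

Density check — seed granola 30.36, granola A 16.05, bran flakes 15.14 are the best per cm.
Greedy by ratio would take granola A + seed granola + corn puffs + fruit rings + bran flakes: 115 cm used, total 1699.
The 17 cm tied up in corn puffs is better spent on choco pillows — total rises to 1727 (119 cm).
An exhaustive check of the 512 subsets confirms 1727.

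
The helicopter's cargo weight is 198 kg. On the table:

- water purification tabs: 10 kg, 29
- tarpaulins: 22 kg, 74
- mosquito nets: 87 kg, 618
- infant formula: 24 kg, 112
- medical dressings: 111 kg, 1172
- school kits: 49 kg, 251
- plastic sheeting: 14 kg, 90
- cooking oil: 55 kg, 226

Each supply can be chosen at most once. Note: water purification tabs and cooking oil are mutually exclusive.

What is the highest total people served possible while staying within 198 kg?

1790

Mosquito nets + medical dressings uses 198 of the 198 kg and totals 1790.
An exhaustive check of the 256 subsets confirms 1790.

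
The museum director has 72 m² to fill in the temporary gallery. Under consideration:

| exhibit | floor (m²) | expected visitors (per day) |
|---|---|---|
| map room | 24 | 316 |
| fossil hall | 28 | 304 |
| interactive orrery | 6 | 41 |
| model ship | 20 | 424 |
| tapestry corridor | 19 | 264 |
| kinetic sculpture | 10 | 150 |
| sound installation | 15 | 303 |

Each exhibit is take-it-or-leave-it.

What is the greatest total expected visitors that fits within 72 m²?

1193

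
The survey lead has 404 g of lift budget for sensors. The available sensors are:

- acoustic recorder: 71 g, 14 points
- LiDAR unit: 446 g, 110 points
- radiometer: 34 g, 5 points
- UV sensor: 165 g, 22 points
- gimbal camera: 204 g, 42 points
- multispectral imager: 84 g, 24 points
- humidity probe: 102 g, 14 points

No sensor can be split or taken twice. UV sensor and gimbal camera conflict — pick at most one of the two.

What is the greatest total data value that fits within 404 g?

By data value per g: multispectral imager 0.29, LiDAR unit 0.25, gimbal camera 0.21 lead.
Taking acoustic recorder + radiometer + gimbal camera + multispectral imager: 393 g used, 85 in data value.

85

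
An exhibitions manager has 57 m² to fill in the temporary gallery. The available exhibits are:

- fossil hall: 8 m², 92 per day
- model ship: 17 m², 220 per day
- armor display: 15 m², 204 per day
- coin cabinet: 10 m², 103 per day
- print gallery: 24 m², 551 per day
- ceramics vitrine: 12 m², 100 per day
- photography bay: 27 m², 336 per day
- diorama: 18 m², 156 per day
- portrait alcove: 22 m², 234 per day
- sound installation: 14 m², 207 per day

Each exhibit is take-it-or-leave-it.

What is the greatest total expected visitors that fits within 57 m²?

978

Ranking by ratio (expected visitors/m²): print gallery 22.96, sound installation 14.79, armor display 13.60.
Greedy by ratio would take armor display + print gallery + sound installation: 53 m² used, total 962.
Dropping armor display frees 15 m²; slotting in model ship (17 m²) lifts the total to 978 at 55 m².
Runner-up model ship + armor display + print gallery tops out at 975.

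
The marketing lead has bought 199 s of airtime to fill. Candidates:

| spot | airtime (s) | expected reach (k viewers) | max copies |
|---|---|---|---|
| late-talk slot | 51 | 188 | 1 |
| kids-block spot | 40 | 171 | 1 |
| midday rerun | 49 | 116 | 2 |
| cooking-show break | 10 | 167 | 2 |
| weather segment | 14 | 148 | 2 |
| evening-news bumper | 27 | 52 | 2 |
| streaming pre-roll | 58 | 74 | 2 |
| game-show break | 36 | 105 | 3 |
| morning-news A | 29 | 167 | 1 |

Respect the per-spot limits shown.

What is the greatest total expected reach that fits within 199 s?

1208

Late-talk slot + kids-block spot + 2×cooking-show break + 2×weather segment + evening-news bumper + morning-news A uses 195 of the 199 s and totals 1208.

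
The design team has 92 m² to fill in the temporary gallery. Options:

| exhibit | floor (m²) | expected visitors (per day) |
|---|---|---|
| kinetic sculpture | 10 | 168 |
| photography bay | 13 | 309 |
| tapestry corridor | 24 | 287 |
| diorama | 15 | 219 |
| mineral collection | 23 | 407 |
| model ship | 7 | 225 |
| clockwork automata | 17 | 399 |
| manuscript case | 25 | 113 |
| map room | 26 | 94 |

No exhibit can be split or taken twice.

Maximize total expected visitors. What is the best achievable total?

1727

Kinetic sculpture + photography bay + diorama + mineral collection + model ship + clockwork automata uses 85 of the 92 m² and totals 1727.
Runner-up photography bay + tapestry corridor + mineral collection + model ship + clockwork automata tops out at 1627.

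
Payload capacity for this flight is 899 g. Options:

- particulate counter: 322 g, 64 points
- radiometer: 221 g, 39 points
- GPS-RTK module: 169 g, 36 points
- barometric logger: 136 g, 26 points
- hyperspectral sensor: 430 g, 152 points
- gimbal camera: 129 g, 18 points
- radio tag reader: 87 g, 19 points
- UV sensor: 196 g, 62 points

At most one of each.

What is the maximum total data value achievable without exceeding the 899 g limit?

269

Density check — hyperspectral sensor 0.35, UV sensor 0.32, radio tag reader 0.22, GPS-RTK module 0.21 are the best per g.
GPS-RTK module + hyperspectral sensor + radio tag reader + UV sensor uses 882 of the 899 g and totals 269.
Every other selection either busts 899 g or fails to beat 269.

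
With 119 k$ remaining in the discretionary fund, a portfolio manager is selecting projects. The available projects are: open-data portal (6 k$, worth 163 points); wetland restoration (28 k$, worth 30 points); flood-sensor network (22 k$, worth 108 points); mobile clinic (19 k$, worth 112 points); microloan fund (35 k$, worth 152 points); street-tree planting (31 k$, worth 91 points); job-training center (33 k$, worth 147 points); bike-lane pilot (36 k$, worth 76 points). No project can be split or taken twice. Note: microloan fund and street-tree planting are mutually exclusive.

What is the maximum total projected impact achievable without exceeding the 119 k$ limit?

682

The ratio ordering already packs tightly: open-data portal + flood-sensor network + mobile clinic + microloan fund + job-training center, 115 k$, 682.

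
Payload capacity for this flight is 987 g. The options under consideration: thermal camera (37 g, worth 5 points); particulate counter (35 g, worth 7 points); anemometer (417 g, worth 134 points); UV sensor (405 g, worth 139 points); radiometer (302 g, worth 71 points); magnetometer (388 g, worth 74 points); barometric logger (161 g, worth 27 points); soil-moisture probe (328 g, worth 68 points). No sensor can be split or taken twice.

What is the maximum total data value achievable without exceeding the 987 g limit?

300

Greedy by ratio would take thermal camera + particulate counter + anemometer + UV sensor: 894 g used, total 285.
Replace thermal camera and particulate counter with barometric logger: the trade gains 15 net, giving 300 at 983 g.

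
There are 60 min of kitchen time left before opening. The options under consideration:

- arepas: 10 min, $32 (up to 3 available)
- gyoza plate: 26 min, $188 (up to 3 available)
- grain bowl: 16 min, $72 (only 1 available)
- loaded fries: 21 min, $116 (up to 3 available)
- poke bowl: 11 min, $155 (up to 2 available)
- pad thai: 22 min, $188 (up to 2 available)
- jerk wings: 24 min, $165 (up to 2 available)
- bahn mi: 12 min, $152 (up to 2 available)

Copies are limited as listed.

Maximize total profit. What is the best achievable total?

650

Taking the top-ratio dishes first gives arepas + 2×poke bowl + 2×bahn mi for 646 (56 min).
Replace arepas and bahn mi with pad thai: the trade gains 4 net, giving 650 at 56 min.
Nothing else within 60 min beats 650.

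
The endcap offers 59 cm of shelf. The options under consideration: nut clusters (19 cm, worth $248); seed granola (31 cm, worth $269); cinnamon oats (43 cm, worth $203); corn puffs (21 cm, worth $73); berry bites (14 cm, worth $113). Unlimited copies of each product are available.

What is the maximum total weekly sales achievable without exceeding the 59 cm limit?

Taking 3×nut clusters: 57 cm used, 744 in weekly sales.
That's the maximum — no swap from here does better than 744.

744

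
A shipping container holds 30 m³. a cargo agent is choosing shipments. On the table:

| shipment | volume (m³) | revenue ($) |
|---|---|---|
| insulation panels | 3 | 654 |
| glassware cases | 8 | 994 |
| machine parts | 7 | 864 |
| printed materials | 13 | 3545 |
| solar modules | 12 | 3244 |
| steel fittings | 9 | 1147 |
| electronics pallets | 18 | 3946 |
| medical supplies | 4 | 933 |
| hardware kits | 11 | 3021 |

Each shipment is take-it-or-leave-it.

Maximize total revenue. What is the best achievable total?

Density check — hardware kits 274.64, printed materials 272.69, solar modules 270.33, medical supplies 233.25 are the best per m³.
A density-first pass picks printed materials + medical supplies + hardware kits — 7499 at 28 m³.
Replace printed materials with insulation panels + solar modules: the trade gains 353 net, giving 7852 at 30 m³.
No other feasible combination exceeds 7852.

7852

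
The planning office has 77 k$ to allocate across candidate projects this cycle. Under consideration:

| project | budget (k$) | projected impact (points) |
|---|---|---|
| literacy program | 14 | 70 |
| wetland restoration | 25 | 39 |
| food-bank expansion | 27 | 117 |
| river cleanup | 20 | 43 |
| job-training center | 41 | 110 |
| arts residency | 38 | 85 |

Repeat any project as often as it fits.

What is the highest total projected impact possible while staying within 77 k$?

Taking 5×literacy program: 70 k$ used, 350 in projected impact.
Every other selection either busts 77 k$ or fails to beat 350.

350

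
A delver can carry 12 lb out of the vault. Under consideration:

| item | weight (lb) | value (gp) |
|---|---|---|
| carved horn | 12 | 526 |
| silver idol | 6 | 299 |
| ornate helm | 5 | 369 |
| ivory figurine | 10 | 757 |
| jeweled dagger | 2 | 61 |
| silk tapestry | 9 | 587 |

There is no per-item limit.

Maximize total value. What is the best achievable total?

818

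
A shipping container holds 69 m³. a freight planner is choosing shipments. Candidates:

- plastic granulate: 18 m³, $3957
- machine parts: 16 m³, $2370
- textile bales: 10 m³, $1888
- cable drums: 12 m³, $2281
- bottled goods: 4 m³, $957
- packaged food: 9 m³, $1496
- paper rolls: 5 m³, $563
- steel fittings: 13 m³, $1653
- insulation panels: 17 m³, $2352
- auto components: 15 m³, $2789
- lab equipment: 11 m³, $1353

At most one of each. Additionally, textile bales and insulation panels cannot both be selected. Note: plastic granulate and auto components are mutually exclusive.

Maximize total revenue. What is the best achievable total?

Ranking by ratio (revenue/m³): bottled goods 239.25, plastic granulate 219.83, cable drums 190.08, textile bales 188.80.
Plastic granulate + machine parts + textile bales + cable drums + bottled goods + packaged food uses 69 of the 69 m³ and totals 12949.
Next best is plastic granulate + textile bales + cable drums + bottled goods + packaged food + paper rolls + lab equipment at 12495 (69 m³) — short by 454.

12949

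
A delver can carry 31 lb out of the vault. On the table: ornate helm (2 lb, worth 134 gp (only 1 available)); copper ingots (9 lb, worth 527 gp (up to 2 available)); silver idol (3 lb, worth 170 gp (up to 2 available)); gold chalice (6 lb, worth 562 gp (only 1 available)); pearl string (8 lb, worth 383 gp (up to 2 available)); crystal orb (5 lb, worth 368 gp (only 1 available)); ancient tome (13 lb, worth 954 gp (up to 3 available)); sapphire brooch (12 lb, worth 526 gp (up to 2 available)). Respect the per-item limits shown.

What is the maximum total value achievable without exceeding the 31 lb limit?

2276

Ranking by ratio (value/lb): gold chalice 93.67, crystal orb 73.60, ancient tome 73.38.
Taking the top-ratio items first gives ornate helm + silver idol + gold chalice + crystal orb + ancient tome for 2188 (29 lb).
Dropping ornate helm and silver idol and gold chalice frees 11 lb; slotting in ancient tome (13 lb) lifts the total to 2276 at 31 lb.
Nothing else within 31 lb beats 2276.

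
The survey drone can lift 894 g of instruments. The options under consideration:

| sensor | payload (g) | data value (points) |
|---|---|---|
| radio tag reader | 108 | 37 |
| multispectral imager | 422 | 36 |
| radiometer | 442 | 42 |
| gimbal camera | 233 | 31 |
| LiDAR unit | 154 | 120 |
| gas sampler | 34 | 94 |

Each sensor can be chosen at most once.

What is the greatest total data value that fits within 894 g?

293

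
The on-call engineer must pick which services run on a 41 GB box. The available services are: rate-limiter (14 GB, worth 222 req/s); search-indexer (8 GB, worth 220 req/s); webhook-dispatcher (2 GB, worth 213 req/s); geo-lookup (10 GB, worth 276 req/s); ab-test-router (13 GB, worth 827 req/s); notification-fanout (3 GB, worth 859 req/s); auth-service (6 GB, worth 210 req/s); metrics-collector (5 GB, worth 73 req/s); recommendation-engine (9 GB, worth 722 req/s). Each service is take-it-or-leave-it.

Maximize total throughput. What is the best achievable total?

3051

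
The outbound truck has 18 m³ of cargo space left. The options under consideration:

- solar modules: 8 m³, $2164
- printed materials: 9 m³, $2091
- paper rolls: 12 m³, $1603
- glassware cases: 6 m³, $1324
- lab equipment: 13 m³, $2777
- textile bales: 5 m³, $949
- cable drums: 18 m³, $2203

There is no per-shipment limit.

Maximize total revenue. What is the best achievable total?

4328

The ratio ordering already packs tightly: 2×solar modules, 16 m³, 4328.
Every other selection either busts 18 m³ or fails to beat 4328.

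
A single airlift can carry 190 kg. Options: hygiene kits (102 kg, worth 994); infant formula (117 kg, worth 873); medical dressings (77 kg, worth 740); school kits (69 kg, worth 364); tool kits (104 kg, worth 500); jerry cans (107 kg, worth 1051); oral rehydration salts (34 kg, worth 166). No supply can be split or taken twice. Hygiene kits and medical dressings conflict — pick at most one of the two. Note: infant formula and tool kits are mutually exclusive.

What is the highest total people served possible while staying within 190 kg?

1791

Best packing: medical dressings + jerry cans — 184 kg, 1791 total.
Runner-up school kits + jerry cans tops out at 1415.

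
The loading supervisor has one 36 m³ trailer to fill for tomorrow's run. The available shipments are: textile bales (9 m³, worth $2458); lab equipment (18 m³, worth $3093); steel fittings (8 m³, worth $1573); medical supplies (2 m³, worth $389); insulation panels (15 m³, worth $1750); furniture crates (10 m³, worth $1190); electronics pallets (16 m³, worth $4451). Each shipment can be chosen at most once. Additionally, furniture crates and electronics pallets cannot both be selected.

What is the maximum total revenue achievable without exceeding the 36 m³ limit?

Taking textile bales + steel fittings + medical supplies + electronics pallets: 35 m³ used, 8871 in revenue.
The closest alternative, textile bales + steel fittings + electronics pallets, reaches only 8482.

8871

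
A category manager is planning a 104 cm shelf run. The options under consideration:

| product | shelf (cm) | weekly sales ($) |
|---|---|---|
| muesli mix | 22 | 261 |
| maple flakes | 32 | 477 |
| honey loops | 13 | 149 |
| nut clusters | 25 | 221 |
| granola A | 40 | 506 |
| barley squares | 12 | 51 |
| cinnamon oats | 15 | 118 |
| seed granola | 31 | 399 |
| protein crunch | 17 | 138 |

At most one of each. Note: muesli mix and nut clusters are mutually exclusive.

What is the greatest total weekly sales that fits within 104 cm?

1382

The ratio ordering already packs tightly: maple flakes + granola A + seed granola, 103 cm, 1382.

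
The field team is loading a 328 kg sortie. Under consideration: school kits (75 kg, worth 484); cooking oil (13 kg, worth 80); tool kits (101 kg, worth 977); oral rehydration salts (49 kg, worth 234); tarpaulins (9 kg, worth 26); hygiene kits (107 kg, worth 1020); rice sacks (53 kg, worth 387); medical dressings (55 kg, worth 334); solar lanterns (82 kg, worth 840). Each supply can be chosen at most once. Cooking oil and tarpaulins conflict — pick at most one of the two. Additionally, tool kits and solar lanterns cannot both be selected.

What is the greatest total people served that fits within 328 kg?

By people served per kg: solar lanterns 10.24, tool kits 9.67, hygiene kits 9.53 lead.
Taking school kits + tarpaulins + hygiene kits + rice sacks + solar lanterns: 326 kg used, 2757 in people served.

2757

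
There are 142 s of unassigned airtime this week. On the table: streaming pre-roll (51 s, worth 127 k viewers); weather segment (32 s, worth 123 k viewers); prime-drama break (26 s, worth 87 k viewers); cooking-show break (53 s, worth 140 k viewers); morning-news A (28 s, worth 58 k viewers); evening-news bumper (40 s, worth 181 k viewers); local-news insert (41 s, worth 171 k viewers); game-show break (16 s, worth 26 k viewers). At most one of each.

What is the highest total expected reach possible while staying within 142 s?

562

Best packing: weather segment + prime-drama break + evening-news bumper + local-news insert — 139 s, 562 total.
Next best is weather segment + morning-news A + evening-news bumper + local-news insert at 533 (141 s) — short by 29.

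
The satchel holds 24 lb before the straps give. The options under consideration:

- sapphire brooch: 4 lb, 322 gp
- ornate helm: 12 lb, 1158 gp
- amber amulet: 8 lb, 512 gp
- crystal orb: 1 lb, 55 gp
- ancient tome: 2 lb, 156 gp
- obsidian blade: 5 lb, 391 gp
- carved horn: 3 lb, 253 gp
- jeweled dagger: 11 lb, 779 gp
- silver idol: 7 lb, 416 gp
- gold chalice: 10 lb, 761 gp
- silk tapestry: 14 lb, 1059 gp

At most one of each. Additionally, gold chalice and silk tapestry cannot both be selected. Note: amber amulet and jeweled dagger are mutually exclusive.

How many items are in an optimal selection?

Optimal total is 2124.
One optimal bundle: sapphire brooch + ornate helm + obsidian blade + carved horn (24 lb).
Any selection reaching 2124 contains exactly 4 items.

4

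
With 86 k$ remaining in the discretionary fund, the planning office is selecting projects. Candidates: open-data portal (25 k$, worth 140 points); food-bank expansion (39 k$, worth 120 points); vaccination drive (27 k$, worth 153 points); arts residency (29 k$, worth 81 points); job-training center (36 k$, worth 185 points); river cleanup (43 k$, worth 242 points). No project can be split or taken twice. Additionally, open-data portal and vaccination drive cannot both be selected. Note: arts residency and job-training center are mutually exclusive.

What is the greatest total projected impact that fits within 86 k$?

Ranking by ratio (projected impact/k$): vaccination drive 5.67, river cleanup 5.63, open-data portal 5.60, job-training center 5.14.
A density-first pass picks vaccination drive + river cleanup — 395 at 70 k$.
The 27 k$ tied up in vaccination drive is better spent on job-training center — total rises to 427 (79 k$).
No other feasible combination exceeds 427.

427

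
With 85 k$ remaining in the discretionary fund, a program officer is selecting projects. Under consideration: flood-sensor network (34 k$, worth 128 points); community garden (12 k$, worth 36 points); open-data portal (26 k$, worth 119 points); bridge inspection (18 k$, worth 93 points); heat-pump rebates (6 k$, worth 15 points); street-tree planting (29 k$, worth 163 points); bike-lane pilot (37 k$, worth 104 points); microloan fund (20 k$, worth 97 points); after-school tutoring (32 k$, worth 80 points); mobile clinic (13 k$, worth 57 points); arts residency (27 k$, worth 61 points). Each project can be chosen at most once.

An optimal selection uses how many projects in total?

4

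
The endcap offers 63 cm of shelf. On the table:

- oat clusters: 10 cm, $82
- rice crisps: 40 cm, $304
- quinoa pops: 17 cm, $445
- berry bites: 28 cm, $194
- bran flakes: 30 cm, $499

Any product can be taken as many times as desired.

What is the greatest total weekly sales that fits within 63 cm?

By weekly sales per cm: quinoa pops 26.18, bran flakes 16.63, oat clusters 8.20, rice crisps 7.60 lead.
The ratio ordering already packs tightly: oat clusters + 3×quinoa pops, 61 cm, 1417.
No other feasible combination exceeds 1417.

1417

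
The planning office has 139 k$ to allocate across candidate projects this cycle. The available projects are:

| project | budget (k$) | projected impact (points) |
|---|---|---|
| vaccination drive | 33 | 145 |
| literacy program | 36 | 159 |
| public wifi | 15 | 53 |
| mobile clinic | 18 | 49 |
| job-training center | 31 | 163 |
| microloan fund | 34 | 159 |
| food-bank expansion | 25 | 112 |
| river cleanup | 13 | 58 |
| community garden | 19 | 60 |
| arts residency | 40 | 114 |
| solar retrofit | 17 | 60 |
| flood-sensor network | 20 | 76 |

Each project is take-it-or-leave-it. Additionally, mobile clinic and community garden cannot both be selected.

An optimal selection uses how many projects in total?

5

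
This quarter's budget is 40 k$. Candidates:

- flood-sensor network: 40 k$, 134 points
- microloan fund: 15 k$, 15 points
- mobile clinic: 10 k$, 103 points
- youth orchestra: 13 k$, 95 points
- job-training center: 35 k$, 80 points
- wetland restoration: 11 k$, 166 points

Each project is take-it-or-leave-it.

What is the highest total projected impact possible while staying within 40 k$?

Mobile clinic + youth orchestra + wetland restoration uses 34 of the 40 k$ and totals 364.
Runner-up microloan fund + mobile clinic + wetland restoration tops out at 284.

364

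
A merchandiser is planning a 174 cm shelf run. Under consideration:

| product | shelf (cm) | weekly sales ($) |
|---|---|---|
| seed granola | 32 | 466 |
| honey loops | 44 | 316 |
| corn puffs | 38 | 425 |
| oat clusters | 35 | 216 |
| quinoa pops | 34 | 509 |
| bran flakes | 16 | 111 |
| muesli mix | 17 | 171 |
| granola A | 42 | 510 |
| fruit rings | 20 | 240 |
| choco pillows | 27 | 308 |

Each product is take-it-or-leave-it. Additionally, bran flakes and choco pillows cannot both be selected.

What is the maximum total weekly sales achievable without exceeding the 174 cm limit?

2218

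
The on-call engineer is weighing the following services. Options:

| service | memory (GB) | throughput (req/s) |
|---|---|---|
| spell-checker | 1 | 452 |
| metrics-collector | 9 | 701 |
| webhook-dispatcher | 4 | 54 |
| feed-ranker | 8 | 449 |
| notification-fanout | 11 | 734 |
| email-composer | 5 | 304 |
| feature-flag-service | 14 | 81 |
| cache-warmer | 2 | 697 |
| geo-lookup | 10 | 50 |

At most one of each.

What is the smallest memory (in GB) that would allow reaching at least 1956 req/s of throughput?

17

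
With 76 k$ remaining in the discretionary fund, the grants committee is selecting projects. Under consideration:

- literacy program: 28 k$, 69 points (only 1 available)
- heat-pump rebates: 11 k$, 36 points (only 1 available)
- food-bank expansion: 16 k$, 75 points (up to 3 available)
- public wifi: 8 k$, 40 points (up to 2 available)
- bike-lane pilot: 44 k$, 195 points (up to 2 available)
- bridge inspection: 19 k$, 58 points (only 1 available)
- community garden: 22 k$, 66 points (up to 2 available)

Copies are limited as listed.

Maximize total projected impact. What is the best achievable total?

350

By projected impact per k$: public wifi 5.00, food-bank expansion 4.69, bike-lane pilot 4.43 lead.
Filling by ratio: heat-pump rebates + 3×food-bank expansion + 2×public wifi for 341, with 1 k$ left unused.
The 43 k$ tied up in heat-pump rebates and 2×food-bank expansion is better spent on bike-lane pilot — total rises to 350 (76 k$).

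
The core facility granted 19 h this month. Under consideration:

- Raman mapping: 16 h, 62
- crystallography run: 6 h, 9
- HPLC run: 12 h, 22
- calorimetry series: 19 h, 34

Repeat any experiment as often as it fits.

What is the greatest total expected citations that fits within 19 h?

Raman mapping uses 16 of the 19 h and totals 62.
No other feasible combination exceeds 62.

62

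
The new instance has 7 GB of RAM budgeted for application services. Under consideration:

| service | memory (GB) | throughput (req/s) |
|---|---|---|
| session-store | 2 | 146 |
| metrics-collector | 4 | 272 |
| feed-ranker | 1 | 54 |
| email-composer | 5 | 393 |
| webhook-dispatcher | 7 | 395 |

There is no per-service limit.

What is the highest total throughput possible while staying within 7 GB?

539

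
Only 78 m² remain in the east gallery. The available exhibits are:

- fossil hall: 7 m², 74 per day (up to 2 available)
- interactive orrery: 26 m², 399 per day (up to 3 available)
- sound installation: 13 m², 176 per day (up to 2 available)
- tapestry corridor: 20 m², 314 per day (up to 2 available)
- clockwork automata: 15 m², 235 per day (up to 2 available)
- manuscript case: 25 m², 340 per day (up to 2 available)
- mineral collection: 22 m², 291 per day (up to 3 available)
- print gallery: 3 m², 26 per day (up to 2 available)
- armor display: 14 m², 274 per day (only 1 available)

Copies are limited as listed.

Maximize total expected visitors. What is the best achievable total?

1248

Filling by ratio: fossil hall + 2×tapestry corridor + clockwork automata + armor display for 1211, with 2 m² left unused.
The 27 m² tied up in fossil hall and tapestry corridor is better spent on interactive orrery + print gallery — total rises to 1248 (78 m²).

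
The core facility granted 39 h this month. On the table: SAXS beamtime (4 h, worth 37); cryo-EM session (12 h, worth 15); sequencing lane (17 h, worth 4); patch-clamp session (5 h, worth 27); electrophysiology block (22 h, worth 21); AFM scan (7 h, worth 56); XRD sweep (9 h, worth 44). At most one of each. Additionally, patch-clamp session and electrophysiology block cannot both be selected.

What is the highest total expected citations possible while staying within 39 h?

Taking SAXS beamtime + cryo-EM session + patch-clamp session + AFM scan + XRD sweep: 37 h used, 179 in expected citations.
Runner-up SAXS beamtime + patch-clamp session + AFM scan + XRD sweep tops out at 164.

179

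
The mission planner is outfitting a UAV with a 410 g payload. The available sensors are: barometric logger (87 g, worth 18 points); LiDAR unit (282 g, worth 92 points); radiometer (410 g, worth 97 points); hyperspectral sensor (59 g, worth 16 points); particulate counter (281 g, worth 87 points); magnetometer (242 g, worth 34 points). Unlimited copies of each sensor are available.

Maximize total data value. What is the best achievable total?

124

Ranking by ratio (data value/g): LiDAR unit 0.33, particulate counter 0.31, hyperspectral sensor 0.27, radiometer 0.24.
Best packing: LiDAR unit + 2×hyperspectral sensor — 400 g, 124 total.
No other feasible combination exceeds 124.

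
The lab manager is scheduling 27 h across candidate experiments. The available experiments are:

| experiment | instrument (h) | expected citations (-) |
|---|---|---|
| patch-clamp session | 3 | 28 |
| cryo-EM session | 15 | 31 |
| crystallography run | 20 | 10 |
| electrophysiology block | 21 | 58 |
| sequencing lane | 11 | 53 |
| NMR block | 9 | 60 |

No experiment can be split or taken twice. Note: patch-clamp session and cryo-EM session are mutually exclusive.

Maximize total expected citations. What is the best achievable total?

141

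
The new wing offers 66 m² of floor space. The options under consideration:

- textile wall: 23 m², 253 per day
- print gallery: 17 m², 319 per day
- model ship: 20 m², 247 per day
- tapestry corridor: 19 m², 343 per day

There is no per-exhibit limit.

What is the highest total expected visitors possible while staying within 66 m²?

By expected visitors per m²: print gallery 18.76, tapestry corridor 18.05, model ship 12.35 lead.
Greedy by ratio would take 3×print gallery: 51 m² used, total 957.
Replace 3×print gallery with 3×tapestry corridor: the trade gains 72 net, giving 1029 at 57 m².
Every other selection either busts 66 m² or fails to beat 1029.

1029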